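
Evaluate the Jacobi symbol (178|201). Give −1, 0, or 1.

-1

Pull out 2: since 201 ≡ 1 (mod 8), (2/201) = +1.
Reciprocity: 89 ≡ 1 and 201 ≡ 1 (mod 4), so (89/201) = +(201/89).
Reduce top mod 89: now compute (23/89).
Reciprocity: 23 ≡ 3 and 89 ≡ 1 (mod 4), so (23/89) = +(89/23).
Reduce top mod 23: now compute (20/23).
Pull out 2^2: since 23 ≡ 7 (mod 8), (2/23) = +1, so (2/23)^2 = +1.
Reciprocity: 5 ≡ 1 and 23 ≡ 3 (mod 4), so (5/23) = +(23/5).
Reduce top mod 5: now compute (3/5).
Reciprocity: 3 ≡ 3 and 5 ≡ 1 (mod 4), so (3/5) = +(5/3).
Reduce top mod 3: now compute (2/3).
Pull out 2: since 3 ≡ 3 (mod 8), (2/3) = -1.
Reached (1/3) = 1. Collecting the sign flips along the way, the symbol is -1.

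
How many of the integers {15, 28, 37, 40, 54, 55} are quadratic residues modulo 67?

5

(15/67) = +1 → QR.
(28/67) = -1 → non-residue.
(37/67) = +1 → QR.
(40/67) = +1 → QR.
(54/67) = +1 → QR.
(55/67) = +1 → QR.
Total quadratic residues among the 6: 5.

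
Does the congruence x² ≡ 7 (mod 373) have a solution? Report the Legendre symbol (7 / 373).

1

Euler's criterion: (7/373) ≡ 7^186 (mod 373).
7^2 ≡ 49 (mod 373)
7^4 ≡ 163 (mod 373)
7^8 ≡ 86 (mod 373)
7^16 ≡ 309 (mod 373)
7^32 ≡ 366 (mod 373)
7^64 ≡ 49 (mod 373)
7^128 ≡ 163 (mod 373)
7^186 = 7^(128+32+16+8+2) ≡ 1 (mod 373).
Result is 1, so (7/373) = 1.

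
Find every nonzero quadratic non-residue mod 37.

Square k = 1,…,18 (k and 37−k give the same square):
1²=1, 2²=4, 3²=9, 4²=16, 5²=25, 6²=36, 7²≡12, 8²≡27, 9²≡7, 10²≡26, 11²≡10, 12²≡33, 13²≡21, 14²≡11, 15²≡3, 16²≡34, 17²≡30, 18²≡28 (mod 37).
The residues are {1, 3, 4, 7, 9, 10, 11, 12, 16, 21, 25, 26, 27, 28, 30, 33, 34, 36}; the non-residues are the remaining 18 nonzero classes.

2 5 6 8 13 14 15 17 18 19 20 22 23 24 29 31 32 35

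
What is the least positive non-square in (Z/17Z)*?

(2/17) = +1, so 2 is a residue.
(3/17) = −1, so 3 is the smallest positive non-residue mod 17.

3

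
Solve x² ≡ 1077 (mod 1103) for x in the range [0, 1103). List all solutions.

244, 859

Since 1103 ≡ 3 (mod 4), a square root of 1077 is 1077^((1103+1)/4) = 1077^276 mod 1103.
Repeated squaring: 1077^2≡676, 1077^4≡334, 1077^8≡153, 1077^16≡246, 1077^32≡954, 1077^64≡141, 1077^128≡27, 1077^256≡729 (mod 1103).
1077^276 = 1077^(256+16+4) ≡ 244 (mod 1103).
Check: 244² = 59536 ≡ 1077 (mod 1103). The two roots are 244 and 859.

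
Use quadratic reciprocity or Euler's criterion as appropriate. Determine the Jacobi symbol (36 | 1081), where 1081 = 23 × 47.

1

Pull out 2^2: since 1081 ≡ 1 (mod 8), (2/1081) = +1, so (2/1081)^2 = +1.
Reciprocity: 9 ≡ 1 and 1081 ≡ 1 (mod 4), so (9/1081) = +(1081/9).
Reduce top mod 9: now compute (1/9).
Reached (1/9) = 1. Collecting the sign flips along the way, the symbol is +1.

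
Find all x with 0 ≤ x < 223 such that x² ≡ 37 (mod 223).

86, 137

Since 223 ≡ 3 (mod 4), a square root of 37 is 37^((223+1)/4) = 37^56 mod 223.
Repeated squaring: 37^2≡31, 37^4≡69, 37^8≡78, 37^16≡63, 37^32≡178 (mod 223).
37^56 = 37^(32+16+8) ≡ 86 (mod 223).
Check: 86² = 7396 ≡ 37 (mod 223). The two roots are 86 and 137.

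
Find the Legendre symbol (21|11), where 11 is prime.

Euler's criterion: (21/11) ≡ 10^5 (mod 11).
10^2 ≡ 1 (mod 11)
10^4 ≡ 1 (mod 11)
10^5 = 10^(4+1) ≡ 10 (mod 11).
Result is 10 ≡ −1, so (21/11) = −1.

-1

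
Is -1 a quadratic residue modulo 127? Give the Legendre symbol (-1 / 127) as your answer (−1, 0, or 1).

Euler's criterion: (-1/127) ≡ 126^63 (mod 127).
126^2 ≡ 1 (mod 127)
126^4 ≡ 1 (mod 127)
126^8 ≡ 1 (mod 127)
126^16 ≡ 1 (mod 127)
126^32 ≡ 1 (mod 127)
126^63 = 126^(32+16+8+4+2+1) ≡ 126 (mod 127).
Result is 126 ≡ −1, so (-1/127) = −1.

-1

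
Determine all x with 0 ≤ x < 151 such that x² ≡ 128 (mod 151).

66, 85

Since 151 ≡ 3 (mod 4), a square root of 128 is 128^((151+1)/4) = 128^38 mod 151.
Repeated squaring: 128^2≡76, 128^4≡38, 128^8≡85, 128^16≡128, 128^32≡76 (mod 151).
128^38 = 128^(32+4+2) ≡ 85 (mod 151).
Check: 85² = 7225 ≡ 128 (mod 151). The two roots are 66 and 85.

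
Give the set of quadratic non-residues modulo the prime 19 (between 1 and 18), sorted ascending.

2, 3, 8, 10, 12, 13, 14, 15, 18

Square k = 1,…,9 (k and 19−k give the same square):
1²=1, 2²=4, 3²=9, 4²=16, 5²≡6, 6²≡17, 7²≡11, 8²≡7, 9²≡5 (mod 19).
The residues are {1, 4, 5, 6, 7, 9, 11, 16, 17}; the non-residues are the remaining 9 nonzero classes.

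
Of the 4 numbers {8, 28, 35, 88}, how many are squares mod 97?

(8/97) = +1 → QR.
(28/97) = -1 → non-residue.
(35/97) = +1 → QR.
(88/97) = +1 → QR.
Total quadratic residues among the 4: 3.

3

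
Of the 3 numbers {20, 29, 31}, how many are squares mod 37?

0

(20/37) = -1 → non-residue.
(29/37) = -1 → non-residue.
(31/37) = -1 → non-residue.
Total quadratic residues among the 3: 0.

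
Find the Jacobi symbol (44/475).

1

Pull out 2^2: since 475 ≡ 3 (mod 8), (2/475) = -1, so (2/475)^2 = +1.
Reciprocity: 11 ≡ 3 and 475 ≡ 3 (mod 4), so (11/475) = −(475/11).
Reduce top mod 11: now compute (2/11).
Pull out 2: since 11 ≡ 3 (mod 8), (2/11) = -1.
Reached (1/11) = 1. Collecting the sign flips along the way, the symbol is +1.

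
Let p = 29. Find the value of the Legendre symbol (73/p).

First reduce: 73 ≡ 15 (mod 29).
Reciprocity: 15 ≡ 3 and 29 ≡ 1 (mod 4), so (15/29) = +(29/15).
Reduce top mod 15: now compute (14/15).
Pull out 2: since 15 ≡ 7 (mod 8), (2/15) = +1.
Reciprocity: 7 ≡ 3 and 15 ≡ 3 (mod 4), so (7/15) = −(15/7).
Reduce top mod 7: now compute (1/7).
Reached (1/7) = 1. Collecting the sign flips along the way, the symbol is -1.

-1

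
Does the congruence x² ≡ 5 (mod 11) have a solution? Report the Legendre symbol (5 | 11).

Reciprocity: 5 ≡ 1 and 11 ≡ 3 (mod 4), so (5/11) = +(11/5).
Reduce top mod 5: now compute (1/5).
Reached (1/5) = 1. Collecting the sign flips along the way, the symbol is +1.

1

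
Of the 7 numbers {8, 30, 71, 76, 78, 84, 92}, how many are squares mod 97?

1

(8/97) = +1 → QR.
(30/97) = -1 → non-residue.
(71/97) = -1 → non-residue.
(76/97) = -1 → non-residue.
(78/97) = -1 → non-residue.
(84/97) = -1 → non-residue.
(92/97) = -1 → non-residue.
Total quadratic residues among the 7: 1.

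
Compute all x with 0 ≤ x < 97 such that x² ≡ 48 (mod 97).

40, 57

97 ≡ 1 (mod 4), so we find a root by search.
Trying successive values, 40² = 1600 ≡ 48 (mod 97). The other root is 97 − 40 = 57.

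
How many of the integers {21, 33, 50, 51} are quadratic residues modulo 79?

(21/79) = +1 → QR.
(33/79) = -1 → non-residue.
(50/79) = +1 → QR.
(51/79) = +1 → QR.
Total quadratic residues among the 4: 3.

3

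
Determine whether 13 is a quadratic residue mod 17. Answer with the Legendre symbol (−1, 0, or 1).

1

Euler's criterion: (13/17) ≡ 13^8 (mod 17).
13^2 ≡ 16 (mod 17)
13^4 ≡ 1 (mod 17)
13^8 ≡ 1 (mod 17)
13^8 = 13^(8) ≡ 1 (mod 17).
Result is 1, so (13/17) = 1.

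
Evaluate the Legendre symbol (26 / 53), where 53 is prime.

Euler's criterion: (26/53) ≡ 26^26 (mod 53).
26^2 ≡ 40 (mod 53)
26^4 ≡ 10 (mod 53)
26^8 ≡ 47 (mod 53)
26^16 ≡ 36 (mod 53)
26^26 = 26^(16+8+2) ≡ 52 (mod 53).
Result is 52 ≡ −1, so (26/53) = −1.

-1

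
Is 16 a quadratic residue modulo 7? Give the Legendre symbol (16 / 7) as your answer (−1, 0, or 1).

First reduce: 16 ≡ 2 (mod 7).
Pull out 2: since 7 ≡ 7 (mod 8), (2/7) = +1.
Reached (1/7) = 1. Collecting the sign flips along the way, the symbol is +1.

1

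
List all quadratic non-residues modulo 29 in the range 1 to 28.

Square k = 1,…,14 (k and 29−k give the same square):
1²=1, 2²=4, 3²=9, 4²=16, 5²=25, 6²≡7, 7²≡20, 8²≡6, 9²≡23, 10²≡13, 11²≡5, 12²≡28, 13²≡24, 14²≡22 (mod 29).
The residues are {1, 4, 5, 6, 7, 9, 13, 16, 20, 22, 23, 24, 25, 28}; the non-residues are the remaining 14 nonzero classes.

2, 3, 8, 10, 11, 12, 14, 15, 17, 18, 19, 21, 26, 27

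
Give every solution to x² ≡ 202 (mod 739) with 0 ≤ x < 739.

Since 739 ≡ 3 (mod 4), a square root of 202 is 202^((739+1)/4) = 202^185 mod 739.
Repeated squaring: 202^2≡159, 202^4≡155, 202^8≡377, 202^16≡241, 202^32≡439, 202^64≡581, 202^128≡577 (mod 739).
202^185 = 202^(128+32+16+8+1) ≡ 342 (mod 739).
Check: 342² = 116964 ≡ 202 (mod 739). The two roots are 342 and 397.

342, 397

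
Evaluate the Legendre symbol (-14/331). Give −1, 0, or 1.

-1

First reduce: -14 ≡ 317 (mod 331).
Reciprocity: 317 ≡ 1 and 331 ≡ 3 (mod 4), so (317/331) = +(331/317).
Reduce top mod 317: now compute (14/317).
Pull out 2: since 317 ≡ 5 (mod 8), (2/317) = -1.
Reciprocity: 7 ≡ 3 and 317 ≡ 1 (mod 4), so (7/317) = +(317/7).
Reduce top mod 7: now compute (2/7).
Pull out 2: since 7 ≡ 7 (mod 8), (2/7) = +1.
Reached (1/7) = 1. Collecting the sign flips along the way, the symbol is -1.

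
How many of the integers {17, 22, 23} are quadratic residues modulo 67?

(17/67) = +1 → QR.
(22/67) = +1 → QR.
(23/67) = +1 → QR.
Total quadratic residues among the 3: 3.

3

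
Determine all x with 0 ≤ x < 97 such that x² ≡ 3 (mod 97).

10, 87

97 ≡ 1 (mod 4), so we find a root by search.
Trying successive values, 10² = 100 ≡ 3 (mod 97). The other root is 97 − 10 = 87.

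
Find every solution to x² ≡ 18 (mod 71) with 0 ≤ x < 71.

Since 71 ≡ 3 (mod 4), a square root of 18 is 18^((71+1)/4) = 18^18 mod 71.
Repeated squaring: 18^2≡40, 18^4≡38, 18^8≡24, 18^16≡8 (mod 71).
18^18 = 18^(16+2) ≡ 36 (mod 71).
Check: 36² = 1296 ≡ 18 (mod 71). The two roots are 35 and 36.

35, 36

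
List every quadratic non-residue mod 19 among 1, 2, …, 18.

2, 3, 8, 10, 12, 13, 14, 15, 18

Square k = 1,…,9 (k and 19−k give the same square):
1²=1, 2²=4, 3²=9, 4²=16, 5²≡6, 6²≡17, 7²≡11, 8²≡7, 9²≡5 (mod 19).
The residues are {1, 4, 5, 6, 7, 9, 11, 16, 17}; the non-residues are the remaining 9 nonzero classes.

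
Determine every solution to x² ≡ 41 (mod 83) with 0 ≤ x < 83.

37, 46

Since 83 ≡ 3 (mod 4), a square root of 41 is 41^((83+1)/4) = 41^21 mod 83.
Repeated squaring: 41^2≡21, 41^4≡26, 41^8≡12, 41^16≡61 (mod 83).
41^21 = 41^(16+4+1) ≡ 37 (mod 83).
Check: 37² = 1369 ≡ 41 (mod 83). The two roots are 37 and 46.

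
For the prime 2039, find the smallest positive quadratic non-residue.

(2/2039) = +1, so 2 is a residue.
(3/2039) = +1, so 3 is a residue.
(4/2039) = +1, so 4 is a residue.
(5/2039) = +1, so 5 is a residue.
(6/2039) = +1, so 6 is a residue.
(7/2039) = −1, so 7 is the smallest positive non-residue mod 2039.

7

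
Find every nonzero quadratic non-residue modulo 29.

Square k = 1,…,14 (k and 29−k give the same square):
1²=1, 2²=4, 3²=9, 4²=16, 5²=25, 6²≡7, 7²≡20, 8²≡6, 9²≡23, 10²≡13, 11²≡5, 12²≡28, 13²≡24, 14²≡22 (mod 29).
The residues are {1, 4, 5, 6, 7, 9, 13, 16, 20, 22, 23, 24, 25, 28}; the non-residues are the remaining 14 nonzero classes.

2,3,8,10,11,12,14,15,17,18,19,21,26,27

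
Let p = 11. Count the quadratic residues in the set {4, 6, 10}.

(4/11) = +1 → QR.
(6/11) = -1 → non-residue.
(10/11) = -1 → non-residue.
Total quadratic residues among the 3: 1.

1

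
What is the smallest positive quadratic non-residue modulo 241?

(2/241) = +1, so 2 is a residue.
(3/241) = +1, so 3 is a residue.
(4/241) = +1, so 4 is a residue.
(5/241) = +1, so 5 is a residue.
(6/241) = +1, so 6 is a residue.
(7/241) = −1, so 7 is the smallest positive non-residue mod 241.

7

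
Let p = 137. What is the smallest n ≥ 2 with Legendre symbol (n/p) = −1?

(2/137) = +1, so 2 is a residue.
(3/137) = −1, so 3 is the smallest positive non-residue mod 137.

3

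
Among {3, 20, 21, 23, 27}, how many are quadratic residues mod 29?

2

(3/29) = -1 → non-residue.
(20/29) = +1 → QR.
(21/29) = -1 → non-residue.
(23/29) = +1 → QR.
(27/29) = -1 → non-residue.
Total quadratic residues among the 5: 2.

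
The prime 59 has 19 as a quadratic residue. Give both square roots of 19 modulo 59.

14, 45

Since 59 ≡ 3 (mod 4), a square root of 19 is 19^((59+1)/4) = 19^15 mod 59.
Repeated squaring: 19^2≡7, 19^4≡49, 19^8≡41 (mod 59).
19^15 = 19^(8+4+2+1) ≡ 45 (mod 59).
Check: 45² = 2025 ≡ 19 (mod 59). The two roots are 14 and 45.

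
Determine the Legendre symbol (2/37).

-1

Euler's criterion: (2/37) ≡ 2^18 (mod 37).
2^2 ≡ 4 (mod 37)
2^4 ≡ 16 (mod 37)
2^8 ≡ 34 (mod 37)
2^16 ≡ 9 (mod 37)
2^18 = 2^(16+2) ≡ 36 (mod 37).
Result is 36 ≡ −1, so (2/37) = −1.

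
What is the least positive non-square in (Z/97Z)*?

5

(2/97) = +1, so 2 is a residue.
(3/97) = +1, so 3 is a residue.
(4/97) = +1, so 4 is a residue.
(5/97) = −1, so 5 is the smallest positive non-residue mod 97.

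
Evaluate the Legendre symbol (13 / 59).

-1

Reciprocity: 13 ≡ 1 and 59 ≡ 3 (mod 4), so (13/59) = +(59/13).
Reduce top mod 13: now compute (7/13).
Reciprocity: 7 ≡ 3 and 13 ≡ 1 (mod 4), so (7/13) = +(13/7).
Reduce top mod 7: now compute (6/7).
Pull out 2: since 7 ≡ 7 (mod 8), (2/7) = +1.
Reciprocity: 3 ≡ 3 and 7 ≡ 3 (mod 4), so (3/7) = −(7/3).
Reduce top mod 3: now compute (1/3).
Reached (1/3) = 1. Collecting the sign flips along the way, the symbol is -1.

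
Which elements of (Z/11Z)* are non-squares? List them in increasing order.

Square k = 1,…,5 (k and 11−k give the same square):
1²=1, 2²=4, 3²=9, 4²≡5, 5²≡3 (mod 11).
The residues are {1, 3, 4, 5, 9}; the non-residues are the remaining 5 nonzero classes.

2 6 7 8 10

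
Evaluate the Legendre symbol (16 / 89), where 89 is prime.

Euler's criterion: (16/89) ≡ 16^44 (mod 89).
16^2 ≡ 78 (mod 89)
16^4 ≡ 32 (mod 89)
16^8 ≡ 45 (mod 89)
16^16 ≡ 67 (mod 89)
16^32 ≡ 39 (mod 89)
16^44 = 16^(32+8+4) ≡ 1 (mod 89).
Result is 1, so (16/89) = 1.

1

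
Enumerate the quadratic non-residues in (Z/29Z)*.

2, 3, 8, 10, 11, 12, 14, 15, 17, 18, 19, 21, 26, 27

Square k = 1,…,14 (k and 29−k give the same square):
1²=1, 2²=4, 3²=9, 4²=16, 5²=25, 6²≡7, 7²≡20, 8²≡6, 9²≡23, 10²≡13, 11²≡5, 12²≡28, 13²≡24, 14²≡22 (mod 29).
The residues are {1, 4, 5, 6, 7, 9, 13, 16, 20, 22, 23, 24, 25, 28}; the non-residues are the remaining 14 nonzero classes.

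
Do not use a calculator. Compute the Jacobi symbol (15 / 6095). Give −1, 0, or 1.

0

Reciprocity: 15 ≡ 3 and 6095 ≡ 3 (mod 4), so (15/6095) = −(6095/15).
Reduce top mod 15: now compute (5/15).
Reciprocity: 5 ≡ 1 and 15 ≡ 3 (mod 4), so (5/15) = +(15/5).
Reduce top mod 5: now compute (0/5).
Top reduces to 0: gcd > 1, so the symbol is 0.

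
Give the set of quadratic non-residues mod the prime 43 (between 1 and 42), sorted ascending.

2,3,5,7,8,12,18,19,20,22,26,27,28,29,30,32,33,34,37,39,42

Square k = 1,…,21 (k and 43−k give the same square):
1²=1, 2²=4, 3²=9, 4²=16, 5²=25, 6²=36, 7²≡6, 8²≡21, 9²≡38, 10²≡14, 11²≡35, 12²≡15, 13²≡40, 14²≡24, 15²≡10, 16²≡41, 17²≡31, 18²≡23, 19²≡17, 20²≡13, 21²≡11 (mod 43).
The residues are {1, 4, 6, 9, 10, 11, 13, 14, 15, 16, 17, 21, 23, 24, 25, 31, 35, 36, 38, 40, 41}; the non-residues are the remaining 21 nonzero classes.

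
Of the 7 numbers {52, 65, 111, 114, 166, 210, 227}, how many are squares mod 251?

4

(52/251) = +1 → QR.
(65/251) = +1 → QR.
(111/251) = -1 → non-residue.
(114/251) = +1 → QR.
(166/251) = -1 → non-residue.
(210/251) = -1 → non-residue.
(227/251) = +1 → QR.
Total quadratic residues among the 7: 4.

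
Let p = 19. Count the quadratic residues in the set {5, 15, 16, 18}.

2

(5/19) = +1 → QR.
(15/19) = -1 → non-residue.
(16/19) = +1 → QR.
(18/19) = -1 → non-residue.
Total quadratic residues among the 4: 2.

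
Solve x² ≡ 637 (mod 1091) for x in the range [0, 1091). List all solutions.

Since 1091 ≡ 3 (mod 4), a square root of 637 is 637^((1091+1)/4) = 637^273 mod 1091.
Repeated squaring: 637^2≡1008, 637^4≡343, 637^8≡912, 637^16≡402, 637^32≡136, 637^64≡1040, 637^128≡419, 637^256≡1001 (mod 1091).
637^273 = 637^(256+16+1) ≡ 715 (mod 1091).
Check: 715² = 511225 ≡ 637 (mod 1091). The two roots are 376 and 715.

376, 715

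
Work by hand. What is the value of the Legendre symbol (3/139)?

Reciprocity: 3 ≡ 3 and 139 ≡ 3 (mod 4), so (3/139) = −(139/3).
Reduce top mod 3: now compute (1/3).
Reached (1/3) = 1. Collecting the sign flips along the way, the symbol is -1.

-1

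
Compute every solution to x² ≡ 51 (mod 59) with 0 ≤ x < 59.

Since 59 ≡ 3 (mod 4), a square root of 51 is 51^((59+1)/4) = 51^15 mod 59.
Repeated squaring: 51^2≡5, 51^4≡25, 51^8≡35 (mod 59).
51^15 = 51^(8+4+2+1) ≡ 46 (mod 59).
Check: 46² = 2116 ≡ 51 (mod 59). The two roots are 13 and 46.

13, 46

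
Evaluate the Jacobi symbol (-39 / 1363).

First reduce: -39 ≡ 1324 (mod 1363).
Pull out 2^2: since 1363 ≡ 3 (mod 8), (2/1363) = -1, so (2/1363)^2 = +1.
Reciprocity: 331 ≡ 3 and 1363 ≡ 3 (mod 4), so (331/1363) = −(1363/331).
Reduce top mod 331: now compute (39/331).
Reciprocity: 39 ≡ 3 and 331 ≡ 3 (mod 4), so (39/331) = −(331/39).
Reduce top mod 39: now compute (19/39).
Reciprocity: 19 ≡ 3 and 39 ≡ 3 (mod 4), so (19/39) = −(39/19).
Reduce top mod 19: now compute (1/19).
Reached (1/19) = 1. Collecting the sign flips along the way, the symbol is -1.

-1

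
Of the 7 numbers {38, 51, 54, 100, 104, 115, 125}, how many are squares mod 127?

4

(38/127) = +1 → QR.
(51/127) = -1 → non-residue.
(54/127) = -1 → non-residue.
(100/127) = +1 → QR.
(104/127) = +1 → QR.
(115/127) = +1 → QR.
(125/127) = -1 → non-residue.
Total quadratic residues among the 7: 4.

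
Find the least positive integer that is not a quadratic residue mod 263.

5

(2/263) = +1, so 2 is a residue.
(3/263) = +1, so 3 is a residue.
(4/263) = +1, so 4 is a residue.
(5/263) = −1, so 5 is the smallest positive non-residue mod 263.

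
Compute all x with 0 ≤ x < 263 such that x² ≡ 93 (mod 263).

Since 263 ≡ 3 (mod 4), a square root of 93 is 93^((263+1)/4) = 93^66 mod 263.
Repeated squaring: 93^2≡233, 93^4≡111, 93^8≡223, 93^16≡22, 93^32≡221, 93^64≡186 (mod 263).
93^66 = 93^(64+2) ≡ 206 (mod 263).
Check: 206² = 42436 ≡ 93 (mod 263). The two roots are 57 and 206.

57, 206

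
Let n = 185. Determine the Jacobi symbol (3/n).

-1

Reciprocity: 3 ≡ 3 and 185 ≡ 1 (mod 4), so (3/185) = +(185/3).
Reduce top mod 3: now compute (2/3).
Pull out 2: since 3 ≡ 3 (mod 8), (2/3) = -1.
Reached (1/3) = 1. Collecting the sign flips along the way, the symbol is -1.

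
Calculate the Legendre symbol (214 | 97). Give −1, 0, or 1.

First reduce: 214 ≡ 20 (mod 97).
Pull out 2^2: since 97 ≡ 1 (mod 8), (2/97) = +1, so (2/97)^2 = +1.
Reciprocity: 5 ≡ 1 and 97 ≡ 1 (mod 4), so (5/97) = +(97/5).
Reduce top mod 5: now compute (2/5).
Pull out 2: since 5 ≡ 5 (mod 8), (2/5) = -1.
Reached (1/5) = 1. Collecting the sign flips along the way, the symbol is -1.

-1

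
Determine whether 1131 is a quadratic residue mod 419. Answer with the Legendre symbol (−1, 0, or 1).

First reduce: 1131 ≡ 293 (mod 419).
Reciprocity: 293 ≡ 1 and 419 ≡ 3 (mod 4), so (293/419) = +(419/293).
Reduce top mod 293: now compute (126/293).
Pull out 2: since 293 ≡ 5 (mod 8), (2/293) = -1.
Reciprocity: 63 ≡ 3 and 293 ≡ 1 (mod 4), so (63/293) = +(293/63).
Reduce top mod 63: now compute (41/63).
Reciprocity: 41 ≡ 1 and 63 ≡ 3 (mod 4), so (41/63) = +(63/41).
Reduce top mod 41: now compute (22/41).
Pull out 2: since 41 ≡ 1 (mod 8), (2/41) = +1.
Reciprocity: 11 ≡ 3 and 41 ≡ 1 (mod 4), so (11/41) = +(41/11).
Reduce top mod 11: now compute (8/11).
Pull out 2^3: since 11 ≡ 3 (mod 8), (2/11) = -1, so (2/11)^3 = -1.
Reached (1/11) = 1. Collecting the sign flips along the way, the symbol is +1.

1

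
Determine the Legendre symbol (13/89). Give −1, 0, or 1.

Reciprocity: 13 ≡ 1 and 89 ≡ 1 (mod 4), so (13/89) = +(89/13).
Reduce top mod 13: now compute (11/13).
Reciprocity: 11 ≡ 3 and 13 ≡ 1 (mod 4), so (11/13) = +(13/11).
Reduce top mod 11: now compute (2/11).
Pull out 2: since 11 ≡ 3 (mod 8), (2/11) = -1.
Reached (1/11) = 1. Collecting the sign flips along the way, the symbol is -1.

-1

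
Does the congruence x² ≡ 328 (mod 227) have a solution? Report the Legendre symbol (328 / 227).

Euler's criterion: (328/227) ≡ 101^113 (mod 227).
101^2 ≡ 213 (mod 227)
101^4 ≡ 196 (mod 227)
101^8 ≡ 53 (mod 227)
101^16 ≡ 85 (mod 227)
101^32 ≡ 188 (mod 227)
101^64 ≡ 159 (mod 227)
101^113 = 101^(64+32+16+1) ≡ 1 (mod 227).
Result is 1, so (328/227) = 1.

1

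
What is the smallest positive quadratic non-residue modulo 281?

(2/281) = +1, so 2 is a residue.
(3/281) = −1, so 3 is the smallest positive non-residue mod 281.

3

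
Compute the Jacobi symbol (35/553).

Reciprocity: 35 ≡ 3 and 553 ≡ 1 (mod 4), so (35/553) = +(553/35).
Reduce top mod 35: now compute (28/35).
Pull out 2^2: since 35 ≡ 3 (mod 8), (2/35) = -1, so (2/35)^2 = +1.
Reciprocity: 7 ≡ 3 and 35 ≡ 3 (mod 4), so (7/35) = −(35/7).
Reduce top mod 7: now compute (0/7).
Top reduces to 0: gcd > 1, so the symbol is 0.

0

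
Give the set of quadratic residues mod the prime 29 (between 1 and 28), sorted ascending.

1,4,5,6,7,9,13,16,20,22,23,24,25,28

Square k = 1,…,14 (k and 29−k give the same square):
1²=1, 2²=4, 3²=9, 4²=16, 5²=25, 6²≡7, 7²≡20, 8²≡6, 9²≡23, 10²≡13, 11²≡5, 12²≡28, 13²≡24, 14²≡22 (mod 29).
So the quadratic residues mod 29 are {1, 4, 5, 6, 7, 9, 13, 16, 20, 22, 23, 24, 25, 28}.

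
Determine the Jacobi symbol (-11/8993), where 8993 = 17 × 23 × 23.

First reduce: -11 ≡ 8982 (mod 8993).
Pull out 2: since 8993 ≡ 1 (mod 8), (2/8993) = +1.
Reciprocity: 4491 ≡ 3 and 8993 ≡ 1 (mod 4), so (4491/8993) = +(8993/4491).
Reduce top mod 4491: now compute (11/4491).
Reciprocity: 11 ≡ 3 and 4491 ≡ 3 (mod 4), so (11/4491) = −(4491/11).
Reduce top mod 11: now compute (3/11).
Reciprocity: 3 ≡ 3 and 11 ≡ 3 (mod 4), so (3/11) = −(11/3).
Reduce top mod 3: now compute (2/3).
Pull out 2: since 3 ≡ 3 (mod 8), (2/3) = -1.
Reached (1/3) = 1. Collecting the sign flips along the way, the symbol is -1.

-1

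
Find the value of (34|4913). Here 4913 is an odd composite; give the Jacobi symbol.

Pull out 2: since 4913 ≡ 1 (mod 8), (2/4913) = +1.
Reciprocity: 17 ≡ 1 and 4913 ≡ 1 (mod 4), so (17/4913) = +(4913/17).
Reduce top mod 17: now compute (0/17).
Top reduces to 0: gcd > 1, so the symbol is 0.

0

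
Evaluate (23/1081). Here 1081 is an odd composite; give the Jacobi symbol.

Reciprocity: 23 ≡ 3 and 1081 ≡ 1 (mod 4), so (23/1081) = +(1081/23).
Reduce top mod 23: now compute (0/23).
Top reduces to 0: gcd > 1, so the symbol is 0.

0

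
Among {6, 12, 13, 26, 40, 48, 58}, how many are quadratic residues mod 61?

4

(6/61) = -1 → non-residue.
(12/61) = +1 → QR.
(13/61) = +1 → QR.
(26/61) = -1 → non-residue.
(40/61) = -1 → non-residue.
(48/61) = +1 → QR.
(58/61) = +1 → QR.
Total quadratic residues among the 7: 4.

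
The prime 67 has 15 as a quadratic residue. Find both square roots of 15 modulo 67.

Since 67 ≡ 3 (mod 4), a square root of 15 is 15^((67+1)/4) = 15^17 mod 67.
Repeated squaring: 15^2≡24, 15^4≡40, 15^8≡59, 15^16≡64 (mod 67).
15^17 = 15^(16+1) ≡ 22 (mod 67).
Check: 22² = 484 ≡ 15 (mod 67). The two roots are 22 and 45.

22, 45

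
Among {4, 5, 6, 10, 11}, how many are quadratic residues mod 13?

2

(4/13) = +1 → QR.
(5/13) = -1 → non-residue.
(6/13) = -1 → non-residue.
(10/13) = +1 → QR.
(11/13) = -1 → non-residue.
Total quadratic residues among the 5: 2.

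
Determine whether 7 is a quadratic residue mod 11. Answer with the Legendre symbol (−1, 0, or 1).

-1

Reciprocity: 7 ≡ 3 and 11 ≡ 3 (mod 4), so (7/11) = −(11/7).
Reduce top mod 7: now compute (4/7).
Pull out 2^2: since 7 ≡ 7 (mod 8), (2/7) = +1, so (2/7)^2 = +1.
Reached (1/7) = 1. Collecting the sign flips along the way, the symbol is -1.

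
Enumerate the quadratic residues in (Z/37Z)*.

1, 3, 4, 7, 9, 10, 11, 12, 16, 21, 25, 26, 27, 28, 30, 33, 34, 36

Square k = 1,…,18 (k and 37−k give the same square):
1²=1, 2²=4, 3²=9, 4²=16, 5²=25, 6²=36, 7²≡12, 8²≡27, 9²≡7, 10²≡26, 11²≡10, 12²≡33, 13²≡21, 14²≡11, 15²≡3, 16²≡34, 17²≡30, 18²≡28 (mod 37).
So the quadratic residues mod 37 are {1, 3, 4, 7, 9, 10, 11, 12, 16, 21, 25, 26, 27, 28, 30, 33, 34, 36}.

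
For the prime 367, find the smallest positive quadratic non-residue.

3

(2/367) = +1, so 2 is a residue.
(3/367) = −1, so 3 is the smallest positive non-residue mod 367.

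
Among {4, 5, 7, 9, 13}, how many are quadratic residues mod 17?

(4/17) = +1 → QR.
(5/17) = -1 → non-residue.
(7/17) = -1 → non-residue.
(9/17) = +1 → QR.
(13/17) = +1 → QR.
Total quadratic residues among the 5: 3.

3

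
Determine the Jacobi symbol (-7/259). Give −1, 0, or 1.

0

First reduce: -7 ≡ 252 (mod 259).
Pull out 2^2: since 259 ≡ 3 (mod 8), (2/259) = -1, so (2/259)^2 = +1.
Reciprocity: 63 ≡ 3 and 259 ≡ 3 (mod 4), so (63/259) = −(259/63).
Reduce top mod 63: now compute (7/63).
Reciprocity: 7 ≡ 3 and 63 ≡ 3 (mod 4), so (7/63) = −(63/7).
Reduce top mod 7: now compute (0/7).
Top reduces to 0: gcd > 1, so the symbol is 0.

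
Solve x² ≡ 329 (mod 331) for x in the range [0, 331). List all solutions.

75, 256

Since 331 ≡ 3 (mod 4), a square root of 329 is 329^((331+1)/4) = 329^83 mod 331.
Repeated squaring: 329^2≡4, 329^4≡16, 329^8≡256, 329^16≡329, 329^32≡4, 329^64≡16 (mod 331).
329^83 = 329^(64+16+2+1) ≡ 256 (mod 331).
Check: 256² = 65536 ≡ 329 (mod 331). The two roots are 75 and 256.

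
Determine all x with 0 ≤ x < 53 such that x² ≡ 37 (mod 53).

53 ≡ 1 (mod 4), so we find a root by search.
Trying successive values, 14² = 196 ≡ 37 (mod 53). The other root is 53 − 14 = 39.

14, 39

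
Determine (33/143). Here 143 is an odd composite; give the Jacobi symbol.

Reciprocity: 33 ≡ 1 and 143 ≡ 3 (mod 4), so (33/143) = +(143/33).
Reduce top mod 33: now compute (11/33).
Reciprocity: 11 ≡ 3 and 33 ≡ 1 (mod 4), so (11/33) = +(33/11).
Reduce top mod 11: now compute (0/11).
Top reduces to 0: gcd > 1, so the symbol is 0.

0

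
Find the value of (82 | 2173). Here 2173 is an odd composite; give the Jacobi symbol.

Pull out 2: since 2173 ≡ 5 (mod 8), (2/2173) = -1.
Reciprocity: 41 ≡ 1 and 2173 ≡ 1 (mod 4), so (41/2173) = +(2173/41).
Reduce top mod 41: now compute (0/41).
Top reduces to 0: gcd > 1, so the symbol is 0.

0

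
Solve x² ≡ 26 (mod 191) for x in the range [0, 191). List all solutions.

44, 147

Since 191 ≡ 3 (mod 4), a square root of 26 is 26^((191+1)/4) = 26^48 mod 191.
Repeated squaring: 26^2≡103, 26^4≡104, 26^8≡120, 26^16≡75, 26^32≡86 (mod 191).
26^48 = 26^(32+16) ≡ 147 (mod 191).
Check: 147² = 21609 ≡ 26 (mod 191). The two roots are 44 and 147.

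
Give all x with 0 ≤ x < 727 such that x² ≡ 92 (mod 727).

202, 525

Since 727 ≡ 3 (mod 4), a square root of 92 is 92^((727+1)/4) = 92^182 mod 727.
Repeated squaring: 92^2≡467, 92^4≡716, 92^8≡121, 92^16≡101, 92^32≡23, 92^64≡529, 92^128≡673 (mod 727).
92^182 = 92^(128+32+16+4+2) ≡ 202 (mod 727).
Check: 202² = 40804 ≡ 92 (mod 727). The two roots are 202 and 525.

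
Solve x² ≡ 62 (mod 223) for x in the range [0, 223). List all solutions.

109, 114

Since 223 ≡ 3 (mod 4), a square root of 62 is 62^((223+1)/4) = 62^56 mod 223.
Repeated squaring: 62^2≡53, 62^4≡133, 62^8≡72, 62^16≡55, 62^32≡126 (mod 223).
62^56 = 62^(32+16+8) ≡ 109 (mod 223).
Check: 109² = 11881 ≡ 62 (mod 223). The two roots are 109 and 114.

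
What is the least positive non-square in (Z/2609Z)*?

(2/2609) = +1, so 2 is a residue.
(3/2609) = −1, so 3 is the smallest positive non-residue mod 2609.

3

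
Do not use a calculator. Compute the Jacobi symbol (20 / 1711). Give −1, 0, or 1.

Pull out 2^2: since 1711 ≡ 7 (mod 8), (2/1711) = +1, so (2/1711)^2 = +1.
Reciprocity: 5 ≡ 1 and 1711 ≡ 3 (mod 4), so (5/1711) = +(1711/5).
Reduce top mod 5: now compute (1/5).
Reached (1/5) = 1. Collecting the sign flips along the way, the symbol is +1.

1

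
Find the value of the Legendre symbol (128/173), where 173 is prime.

-1

Pull out 2^7: since 173 ≡ 5 (mod 8), (2/173) = -1, so (2/173)^7 = -1.
Reached (1/173) = 1. Collecting the sign flips along the way, the symbol is -1.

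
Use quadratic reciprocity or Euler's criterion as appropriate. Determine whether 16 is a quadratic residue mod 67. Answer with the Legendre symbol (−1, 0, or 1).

1

Pull out 2^4: since 67 ≡ 3 (mod 8), (2/67) = -1, so (2/67)^4 = +1.
Reached (1/67) = 1. Collecting the sign flips along the way, the symbol is +1.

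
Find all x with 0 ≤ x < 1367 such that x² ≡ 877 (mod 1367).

172, 1195

Since 1367 ≡ 3 (mod 4), a square root of 877 is 877^((1367+1)/4) = 877^342 mod 1367.
Repeated squaring: 877^2≡875, 877^4≡105, 877^8≡89, 877^16≡1086, 877^32≡1042, 877^64≡366, 877^128≡1357, 877^256≡100 (mod 1367).
877^342 = 877^(256+64+16+4+2) ≡ 172 (mod 1367).
Check: 172² = 29584 ≡ 877 (mod 1367). The two roots are 172 and 1195.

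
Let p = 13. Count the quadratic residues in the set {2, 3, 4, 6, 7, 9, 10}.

4

(2/13) = -1 → non-residue.
(3/13) = +1 → QR.
(4/13) = +1 → QR.
(6/13) = -1 → non-residue.
(7/13) = -1 → non-residue.
(9/13) = +1 → QR.
(10/13) = +1 → QR.
Total quadratic residues among the 7: 4.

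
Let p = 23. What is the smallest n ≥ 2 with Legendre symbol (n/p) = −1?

(2/23) = +1, so 2 is a residue.
(3/23) = +1, so 3 is a residue.
(4/23) = +1, so 4 is a residue.
(5/23) = −1, so 5 is the smallest positive non-residue mod 23.

5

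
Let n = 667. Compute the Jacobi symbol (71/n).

Reciprocity: 71 ≡ 3 and 667 ≡ 3 (mod 4), so (71/667) = −(667/71).
Reduce top mod 71: now compute (28/71).
Pull out 2^2: since 71 ≡ 7 (mod 8), (2/71) = +1, so (2/71)^2 = +1.
Reciprocity: 7 ≡ 3 and 71 ≡ 3 (mod 4), so (7/71) = −(71/7).
Reduce top mod 7: now compute (1/7).
Reached (1/7) = 1. Collecting the sign flips along the way, the symbol is +1.

1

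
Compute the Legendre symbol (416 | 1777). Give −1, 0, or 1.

Pull out 2^5: since 1777 ≡ 1 (mod 8), (2/1777) = +1, so (2/1777)^5 = +1.
Reciprocity: 13 ≡ 1 and 1777 ≡ 1 (mod 4), so (13/1777) = +(1777/13).
Reduce top mod 13: now compute (9/13).
Reciprocity: 9 ≡ 1 and 13 ≡ 1 (mod 4), so (9/13) = +(13/9).
Reduce top mod 9: now compute (4/9).
Pull out 2^2: since 9 ≡ 1 (mod 8), (2/9) = +1, so (2/9)^2 = +1.
Reached (1/9) = 1. Collecting the sign flips along the way, the symbol is +1.

1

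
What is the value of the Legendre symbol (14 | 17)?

-1

Pull out 2: since 17 ≡ 1 (mod 8), (2/17) = +1.
Reciprocity: 7 ≡ 3 and 17 ≡ 1 (mod 4), so (7/17) = +(17/7).
Reduce top mod 7: now compute (3/7).
Reciprocity: 3 ≡ 3 and 7 ≡ 3 (mod 4), so (3/7) = −(7/3).
Reduce top mod 3: now compute (1/3).
Reached (1/3) = 1. Collecting the sign flips along the way, the symbol is -1.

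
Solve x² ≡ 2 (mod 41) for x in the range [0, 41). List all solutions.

41 ≡ 1 (mod 4), so we find a root by search.
Trying successive values, 17² = 289 ≡ 2 (mod 41). The other root is 41 − 17 = 24.

17, 24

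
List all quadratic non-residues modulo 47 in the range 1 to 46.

Square k = 1,…,23 (k and 47−k give the same square):
1²=1, 2²=4, 3²=9, 4²=16, 5²=25, 6²=36, 7²≡2, 8²≡17, 9²≡34, 10²≡6, 11²≡27, 12²≡3, 13²≡28, 14²≡8, 15²≡37, 16²≡21, 17²≡7, 18²≡42, 19²≡32, 20²≡24, 21²≡18, 22²≡14, 23²≡12 (mod 47).
The residues are {1, 2, 3, 4, 6, 7, 8, 9, 12, 14, 16, 17, 18, 21, 24, 25, 27, 28, 32, 34, 36, 37, 42}; the non-residues are the remaining 23 nonzero classes.

5,10,11,13,15,19,20,22,23,26,29,30,31,33,35,38,39,40,41,43,44,45,46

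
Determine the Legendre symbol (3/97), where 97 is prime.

Euler's criterion: (3/97) ≡ 3^48 (mod 97).
3^2 ≡ 9 (mod 97)
3^4 ≡ 81 (mod 97)
3^8 ≡ 62 (mod 97)
3^16 ≡ 61 (mod 97)
3^32 ≡ 35 (mod 97)
3^48 = 3^(32+16) ≡ 1 (mod 97).
Result is 1, so (3/97) = 1.

1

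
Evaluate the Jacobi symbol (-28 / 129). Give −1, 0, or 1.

-1

First reduce: -28 ≡ 101 (mod 129).
Reciprocity: 101 ≡ 1 and 129 ≡ 1 (mod 4), so (101/129) = +(129/101).
Reduce top mod 101: now compute (28/101).
Pull out 2^2: since 101 ≡ 5 (mod 8), (2/101) = -1, so (2/101)^2 = +1.
Reciprocity: 7 ≡ 3 and 101 ≡ 1 (mod 4), so (7/101) = +(101/7).
Reduce top mod 7: now compute (3/7).
Reciprocity: 3 ≡ 3 and 7 ≡ 3 (mod 4), so (3/7) = −(7/3).
Reduce top mod 3: now compute (1/3).
Reached (1/3) = 1. Collecting the sign flips along the way, the symbol is -1.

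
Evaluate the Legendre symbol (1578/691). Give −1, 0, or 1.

First reduce: 1578 ≡ 196 (mod 691).
Pull out 2^2: since 691 ≡ 3 (mod 8), (2/691) = -1, so (2/691)^2 = +1.
Reciprocity: 49 ≡ 1 and 691 ≡ 3 (mod 4), so (49/691) = +(691/49).
Reduce top mod 49: now compute (5/49).
Reciprocity: 5 ≡ 1 and 49 ≡ 1 (mod 4), so (5/49) = +(49/5).
Reduce top mod 5: now compute (4/5).
Pull out 2^2: since 5 ≡ 5 (mod 8), (2/5) = -1, so (2/5)^2 = +1.
Reached (1/5) = 1. Collecting the sign flips along the way, the symbol is +1.

1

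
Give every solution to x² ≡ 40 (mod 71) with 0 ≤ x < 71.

Since 71 ≡ 3 (mod 4), a square root of 40 is 40^((71+1)/4) = 40^18 mod 71.
Repeated squaring: 40^2≡38, 40^4≡24, 40^8≡8, 40^16≡64 (mod 71).
40^18 = 40^(16+2) ≡ 18 (mod 71).
Check: 18² = 324 ≡ 40 (mod 71). The two roots are 18 and 53.

18, 53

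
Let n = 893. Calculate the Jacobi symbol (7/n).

1

Reciprocity: 7 ≡ 3 and 893 ≡ 1 (mod 4), so (7/893) = +(893/7).
Reduce top mod 7: now compute (4/7).
Pull out 2^2: since 7 ≡ 7 (mod 8), (2/7) = +1, so (2/7)^2 = +1.
Reached (1/7) = 1. Collecting the sign flips along the way, the symbol is +1.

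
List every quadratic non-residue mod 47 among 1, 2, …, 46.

5 10 11 13 15 19 20 22 23 26 29 30 31 33 35 38 39 40 41 43 44 45 46

Square k = 1,…,23 (k and 47−k give the same square):
1²=1, 2²=4, 3²=9, 4²=16, 5²=25, 6²=36, 7²≡2, 8²≡17, 9²≡34, 10²≡6, 11²≡27, 12²≡3, 13²≡28, 14²≡8, 15²≡37, 16²≡21, 17²≡7, 18²≡42, 19²≡32, 20²≡24, 21²≡18, 22²≡14, 23²≡12 (mod 47).
The residues are {1, 2, 3, 4, 6, 7, 8, 9, 12, 14, 16, 17, 18, 21, 24, 25, 27, 28, 32, 34, 36, 37, 42}; the non-residues are the remaining 23 nonzero classes.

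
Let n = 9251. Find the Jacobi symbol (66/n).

Pull out 2: since 9251 ≡ 3 (mod 8), (2/9251) = -1.
Reciprocity: 33 ≡ 1 and 9251 ≡ 3 (mod 4), so (33/9251) = +(9251/33).
Reduce top mod 33: now compute (11/33).
Reciprocity: 11 ≡ 3 and 33 ≡ 1 (mod 4), so (11/33) = +(33/11).
Reduce top mod 11: now compute (0/11).
Top reduces to 0: gcd > 1, so the symbol is 0.

0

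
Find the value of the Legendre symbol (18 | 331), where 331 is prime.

-1

Pull out 2: since 331 ≡ 3 (mod 8), (2/331) = -1.
Reciprocity: 9 ≡ 1 and 331 ≡ 3 (mod 4), so (9/331) = +(331/9).
Reduce top mod 9: now compute (7/9).
Reciprocity: 7 ≡ 3 and 9 ≡ 1 (mod 4), so (7/9) = +(9/7).
Reduce top mod 7: now compute (2/7).
Pull out 2: since 7 ≡ 7 (mod 8), (2/7) = +1.
Reached (1/7) = 1. Collecting the sign flips along the way, the symbol is -1.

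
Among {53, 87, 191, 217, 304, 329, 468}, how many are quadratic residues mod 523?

5

(53/523) = +1 → QR.
(87/523) = -1 → non-residue.
(191/523) = +1 → QR.
(217/523) = +1 → QR.
(304/523) = +1 → QR.
(329/523) = -1 → non-residue.
(468/523) = +1 → QR.
Total quadratic residues among the 7: 5.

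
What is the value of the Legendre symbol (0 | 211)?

0

Top reduces to 0: gcd > 1, so the symbol is 0.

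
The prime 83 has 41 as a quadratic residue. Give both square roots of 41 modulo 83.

Since 83 ≡ 3 (mod 4), a square root of 41 is 41^((83+1)/4) = 41^21 mod 83.
Repeated squaring: 41^2≡21, 41^4≡26, 41^8≡12, 41^16≡61 (mod 83).
41^21 = 41^(16+4+1) ≡ 37 (mod 83).
Check: 37² = 1369 ≡ 41 (mod 83). The two roots are 37 and 46.

37, 46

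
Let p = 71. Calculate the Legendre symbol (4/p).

1

Euler's criterion: (4/71) ≡ 4^35 (mod 71).
4^2 ≡ 16 (mod 71)
4^4 ≡ 43 (mod 71)
4^8 ≡ 3 (mod 71)
4^16 ≡ 9 (mod 71)
4^32 ≡ 10 (mod 71)
4^35 = 4^(32+2+1) ≡ 1 (mod 71).
Result is 1, so (4/71) = 1.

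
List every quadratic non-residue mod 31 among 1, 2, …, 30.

Square k = 1,…,15 (k and 31−k give the same square):
1²=1, 2²=4, 3²=9, 4²=16, 5²=25, 6²≡5, 7²≡18, 8²≡2, 9²≡19, 10²≡7, 11²≡28, 12²≡20, 13²≡14, 14²≡10, 15²≡8 (mod 31).
The residues are {1, 2, 4, 5, 7, 8, 9, 10, 14, 16, 18, 19, 20, 25, 28}; the non-residues are the remaining 15 nonzero classes.

3 6 11 12 13 15 17 21 22 23 24 26 27 29 30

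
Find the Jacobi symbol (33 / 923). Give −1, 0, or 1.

1

Reciprocity: 33 ≡ 1 and 923 ≡ 3 (mod 4), so (33/923) = +(923/33).
Reduce top mod 33: now compute (32/33).
Pull out 2^5: since 33 ≡ 1 (mod 8), (2/33) = +1, so (2/33)^5 = +1.
Reached (1/33) = 1. Collecting the sign flips along the way, the symbol is +1.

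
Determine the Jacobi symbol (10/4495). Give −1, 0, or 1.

0

Pull out 2: since 4495 ≡ 7 (mod 8), (2/4495) = +1.
Reciprocity: 5 ≡ 1 and 4495 ≡ 3 (mod 4), so (5/4495) = +(4495/5).
Reduce top mod 5: now compute (0/5).
Top reduces to 0: gcd > 1, so the symbol is 0.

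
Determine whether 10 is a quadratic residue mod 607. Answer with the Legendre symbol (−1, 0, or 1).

Pull out 2: since 607 ≡ 7 (mod 8), (2/607) = +1.
Reciprocity: 5 ≡ 1 and 607 ≡ 3 (mod 4), so (5/607) = +(607/5).
Reduce top mod 5: now compute (2/5).
Pull out 2: since 5 ≡ 5 (mod 8), (2/5) = -1.
Reached (1/5) = 1. Collecting the sign flips along the way, the symbol is -1.

-1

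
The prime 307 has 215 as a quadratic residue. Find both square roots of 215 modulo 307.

Since 307 ≡ 3 (mod 4), a square root of 215 is 215^((307+1)/4) = 215^77 mod 307.
Repeated squaring: 215^2≡175, 215^4≡232, 215^8≡99, 215^16≡284, 215^32≡222, 215^64≡164 (mod 307).
215^77 = 215^(64+8+4+1) ≡ 109 (mod 307).
Check: 109² = 11881 ≡ 215 (mod 307). The two roots are 109 and 198.

109, 198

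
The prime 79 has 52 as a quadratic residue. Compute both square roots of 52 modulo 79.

17, 62

Since 79 ≡ 3 (mod 4), a square root of 52 is 52^((79+1)/4) = 52^20 mod 79.
Repeated squaring: 52^2≡18, 52^4≡8, 52^8≡64, 52^16≡67 (mod 79).
52^20 = 52^(16+4) ≡ 62 (mod 79).
Check: 62² = 3844 ≡ 52 (mod 79). The two roots are 17 and 62.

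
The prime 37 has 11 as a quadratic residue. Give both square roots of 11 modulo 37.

37 ≡ 1 (mod 4), so we find a root by search.
Trying successive values, 14² = 196 ≡ 11 (mod 37). The other root is 37 − 14 = 23.

14, 23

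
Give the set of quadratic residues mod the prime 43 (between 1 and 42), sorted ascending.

1, 4, 6, 9, 10, 11, 13, 14, 15, 16, 17, 21, 23, 24, 25, 31, 35, 36, 38, 40, 41

Square k = 1,…,21 (k and 43−k give the same square):
1²=1, 2²=4, 3²=9, 4²=16, 5²=25, 6²=36, 7²≡6, 8²≡21, 9²≡38, 10²≡14, 11²≡35, 12²≡15, 13²≡40, 14²≡24, 15²≡10, 16²≡41, 17²≡31, 18²≡23, 19²≡17, 20²≡13, 21²≡11 (mod 43).
So the quadratic residues mod 43 are {1, 4, 6, 9, 10, 11, 13, 14, 15, 16, 17, 21, 23, 24, 25, 31, 35, 36, 38, 40, 41}.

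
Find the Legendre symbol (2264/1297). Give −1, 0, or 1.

First reduce: 2264 ≡ 967 (mod 1297).
Reciprocity: 967 ≡ 3 and 1297 ≡ 1 (mod 4), so (967/1297) = +(1297/967).
Reduce top mod 967: now compute (330/967).
Pull out 2: since 967 ≡ 7 (mod 8), (2/967) = +1.
Reciprocity: 165 ≡ 1 and 967 ≡ 3 (mod 4), so (165/967) = +(967/165).
Reduce top mod 165: now compute (142/165).
Pull out 2: since 165 ≡ 5 (mod 8), (2/165) = -1.
Reciprocity: 71 ≡ 3 and 165 ≡ 1 (mod 4), so (71/165) = +(165/71).
Reduce top mod 71: now compute (23/71).
Reciprocity: 23 ≡ 3 and 71 ≡ 3 (mod 4), so (23/71) = −(71/23).
Reduce top mod 23: now compute (2/23).
Pull out 2: since 23 ≡ 7 (mod 8), (2/23) = +1.
Reached (1/23) = 1. Collecting the sign flips along the way, the symbol is +1.

1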